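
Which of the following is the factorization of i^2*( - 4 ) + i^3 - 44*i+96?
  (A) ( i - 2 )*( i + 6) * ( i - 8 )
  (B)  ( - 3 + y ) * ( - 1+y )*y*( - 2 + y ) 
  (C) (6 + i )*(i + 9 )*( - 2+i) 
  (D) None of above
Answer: A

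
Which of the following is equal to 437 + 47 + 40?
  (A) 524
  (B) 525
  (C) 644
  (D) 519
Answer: A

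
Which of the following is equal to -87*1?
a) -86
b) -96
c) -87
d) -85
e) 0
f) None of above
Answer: c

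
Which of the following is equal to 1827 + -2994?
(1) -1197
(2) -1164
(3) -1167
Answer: 3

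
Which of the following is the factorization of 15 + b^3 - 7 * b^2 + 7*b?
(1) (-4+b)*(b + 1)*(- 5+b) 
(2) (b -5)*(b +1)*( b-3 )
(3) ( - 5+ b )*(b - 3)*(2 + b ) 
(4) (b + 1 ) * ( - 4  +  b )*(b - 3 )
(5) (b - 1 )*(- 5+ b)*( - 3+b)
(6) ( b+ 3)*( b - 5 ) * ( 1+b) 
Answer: 2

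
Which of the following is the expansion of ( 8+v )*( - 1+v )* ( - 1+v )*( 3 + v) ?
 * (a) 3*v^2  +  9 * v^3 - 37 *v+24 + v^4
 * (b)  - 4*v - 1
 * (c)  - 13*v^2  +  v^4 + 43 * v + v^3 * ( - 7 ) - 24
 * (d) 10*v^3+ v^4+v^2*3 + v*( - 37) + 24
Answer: a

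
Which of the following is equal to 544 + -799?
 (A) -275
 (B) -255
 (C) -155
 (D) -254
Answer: B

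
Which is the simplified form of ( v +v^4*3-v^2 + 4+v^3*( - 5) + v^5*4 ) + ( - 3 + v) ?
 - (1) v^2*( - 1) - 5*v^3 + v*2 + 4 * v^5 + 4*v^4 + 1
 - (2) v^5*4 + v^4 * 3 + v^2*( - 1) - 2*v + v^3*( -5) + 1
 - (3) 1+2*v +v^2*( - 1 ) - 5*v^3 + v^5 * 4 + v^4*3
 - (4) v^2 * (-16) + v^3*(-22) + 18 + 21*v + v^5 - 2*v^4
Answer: 3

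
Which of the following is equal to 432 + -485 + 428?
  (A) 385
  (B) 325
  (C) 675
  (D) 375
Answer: D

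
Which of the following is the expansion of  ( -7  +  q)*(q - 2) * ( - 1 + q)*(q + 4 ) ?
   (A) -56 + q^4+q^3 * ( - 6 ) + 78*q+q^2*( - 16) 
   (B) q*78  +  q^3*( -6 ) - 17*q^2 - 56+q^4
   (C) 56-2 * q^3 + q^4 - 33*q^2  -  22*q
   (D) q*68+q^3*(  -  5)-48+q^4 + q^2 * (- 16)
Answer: B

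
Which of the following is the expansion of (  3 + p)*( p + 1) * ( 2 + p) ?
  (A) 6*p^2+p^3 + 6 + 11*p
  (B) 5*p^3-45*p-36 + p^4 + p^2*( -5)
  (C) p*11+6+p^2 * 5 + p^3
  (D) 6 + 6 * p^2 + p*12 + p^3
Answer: A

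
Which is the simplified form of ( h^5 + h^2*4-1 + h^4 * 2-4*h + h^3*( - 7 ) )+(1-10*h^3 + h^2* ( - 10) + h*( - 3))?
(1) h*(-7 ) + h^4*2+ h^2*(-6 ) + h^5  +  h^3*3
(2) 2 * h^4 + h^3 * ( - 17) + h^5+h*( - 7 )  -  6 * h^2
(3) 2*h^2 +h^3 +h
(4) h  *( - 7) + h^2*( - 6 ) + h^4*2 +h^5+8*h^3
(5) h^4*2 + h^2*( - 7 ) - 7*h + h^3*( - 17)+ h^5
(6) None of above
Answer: 2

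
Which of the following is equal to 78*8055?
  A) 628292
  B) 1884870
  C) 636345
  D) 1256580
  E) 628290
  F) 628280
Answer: E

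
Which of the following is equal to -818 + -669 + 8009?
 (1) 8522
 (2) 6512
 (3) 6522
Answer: 3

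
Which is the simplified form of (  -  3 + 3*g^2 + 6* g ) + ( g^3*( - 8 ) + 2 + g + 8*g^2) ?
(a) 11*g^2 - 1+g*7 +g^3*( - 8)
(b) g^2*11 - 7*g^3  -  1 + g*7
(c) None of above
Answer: a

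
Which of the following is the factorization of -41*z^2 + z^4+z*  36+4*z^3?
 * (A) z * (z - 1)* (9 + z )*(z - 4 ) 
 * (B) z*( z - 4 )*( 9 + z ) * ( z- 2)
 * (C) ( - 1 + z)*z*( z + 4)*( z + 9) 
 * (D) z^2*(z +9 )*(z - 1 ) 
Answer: A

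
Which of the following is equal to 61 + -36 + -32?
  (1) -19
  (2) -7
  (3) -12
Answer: 2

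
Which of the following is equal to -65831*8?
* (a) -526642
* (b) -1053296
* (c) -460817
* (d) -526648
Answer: d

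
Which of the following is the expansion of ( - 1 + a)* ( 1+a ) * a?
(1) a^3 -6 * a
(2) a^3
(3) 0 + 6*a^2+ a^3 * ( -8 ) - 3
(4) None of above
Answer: 4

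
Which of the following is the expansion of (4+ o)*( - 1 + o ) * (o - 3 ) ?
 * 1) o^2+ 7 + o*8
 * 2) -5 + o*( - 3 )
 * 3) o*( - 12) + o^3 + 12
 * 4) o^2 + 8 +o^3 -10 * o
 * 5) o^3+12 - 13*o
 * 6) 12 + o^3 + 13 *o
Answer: 5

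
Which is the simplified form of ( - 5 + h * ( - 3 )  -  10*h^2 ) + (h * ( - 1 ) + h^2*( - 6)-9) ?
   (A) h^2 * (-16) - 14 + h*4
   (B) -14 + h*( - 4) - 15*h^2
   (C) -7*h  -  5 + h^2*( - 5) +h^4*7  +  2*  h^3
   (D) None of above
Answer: D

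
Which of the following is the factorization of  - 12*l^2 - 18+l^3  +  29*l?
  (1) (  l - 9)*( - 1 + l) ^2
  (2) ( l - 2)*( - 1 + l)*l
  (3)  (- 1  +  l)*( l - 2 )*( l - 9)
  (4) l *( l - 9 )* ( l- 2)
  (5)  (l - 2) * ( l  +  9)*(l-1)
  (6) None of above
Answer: 3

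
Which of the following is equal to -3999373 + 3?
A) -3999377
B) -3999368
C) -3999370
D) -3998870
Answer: C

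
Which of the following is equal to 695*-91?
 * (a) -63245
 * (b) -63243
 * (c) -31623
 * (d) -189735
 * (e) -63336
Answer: a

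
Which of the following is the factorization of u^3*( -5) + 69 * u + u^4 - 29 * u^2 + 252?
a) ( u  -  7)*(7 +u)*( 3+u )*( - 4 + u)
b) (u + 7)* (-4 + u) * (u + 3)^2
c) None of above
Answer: c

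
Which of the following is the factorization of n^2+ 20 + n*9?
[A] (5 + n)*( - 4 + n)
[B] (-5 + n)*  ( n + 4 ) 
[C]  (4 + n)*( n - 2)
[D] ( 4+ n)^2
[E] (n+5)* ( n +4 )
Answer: E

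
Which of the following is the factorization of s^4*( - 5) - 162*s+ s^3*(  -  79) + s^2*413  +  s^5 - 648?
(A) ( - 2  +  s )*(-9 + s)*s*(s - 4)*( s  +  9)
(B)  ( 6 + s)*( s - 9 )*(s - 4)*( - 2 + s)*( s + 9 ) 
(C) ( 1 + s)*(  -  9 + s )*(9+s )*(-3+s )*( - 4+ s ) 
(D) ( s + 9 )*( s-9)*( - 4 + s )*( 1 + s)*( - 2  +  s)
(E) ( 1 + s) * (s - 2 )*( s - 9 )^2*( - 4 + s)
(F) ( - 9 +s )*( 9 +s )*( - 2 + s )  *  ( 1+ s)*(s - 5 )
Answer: D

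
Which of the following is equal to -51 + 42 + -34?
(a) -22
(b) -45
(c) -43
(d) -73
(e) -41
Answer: c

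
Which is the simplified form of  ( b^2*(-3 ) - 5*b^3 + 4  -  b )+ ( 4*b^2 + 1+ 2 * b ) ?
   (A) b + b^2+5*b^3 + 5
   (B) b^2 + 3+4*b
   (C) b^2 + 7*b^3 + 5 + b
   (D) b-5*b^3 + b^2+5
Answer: D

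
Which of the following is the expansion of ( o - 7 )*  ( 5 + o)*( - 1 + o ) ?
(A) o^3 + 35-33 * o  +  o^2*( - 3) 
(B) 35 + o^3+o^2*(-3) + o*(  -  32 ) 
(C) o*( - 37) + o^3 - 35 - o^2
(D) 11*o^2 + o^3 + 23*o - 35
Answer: A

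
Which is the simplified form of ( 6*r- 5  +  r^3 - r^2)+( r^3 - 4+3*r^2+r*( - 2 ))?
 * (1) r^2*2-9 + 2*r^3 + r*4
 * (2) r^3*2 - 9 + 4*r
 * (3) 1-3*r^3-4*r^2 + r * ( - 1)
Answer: 1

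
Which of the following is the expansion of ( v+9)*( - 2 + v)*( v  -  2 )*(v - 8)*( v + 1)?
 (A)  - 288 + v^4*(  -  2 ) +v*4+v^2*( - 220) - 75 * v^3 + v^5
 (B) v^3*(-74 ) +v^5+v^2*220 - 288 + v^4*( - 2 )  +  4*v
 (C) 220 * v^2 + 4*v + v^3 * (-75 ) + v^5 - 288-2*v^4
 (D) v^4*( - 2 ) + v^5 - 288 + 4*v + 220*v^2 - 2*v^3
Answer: C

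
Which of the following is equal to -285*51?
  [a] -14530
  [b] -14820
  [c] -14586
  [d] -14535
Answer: d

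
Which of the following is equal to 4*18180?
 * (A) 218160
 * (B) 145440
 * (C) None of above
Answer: C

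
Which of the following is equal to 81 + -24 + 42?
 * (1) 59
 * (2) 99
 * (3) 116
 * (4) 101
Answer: 2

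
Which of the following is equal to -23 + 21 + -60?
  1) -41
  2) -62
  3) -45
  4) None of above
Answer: 2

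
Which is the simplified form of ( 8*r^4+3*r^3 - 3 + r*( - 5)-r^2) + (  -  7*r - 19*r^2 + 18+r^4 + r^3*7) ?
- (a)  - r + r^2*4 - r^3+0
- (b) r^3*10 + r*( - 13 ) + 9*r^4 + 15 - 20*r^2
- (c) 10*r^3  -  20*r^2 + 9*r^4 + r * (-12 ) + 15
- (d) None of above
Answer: c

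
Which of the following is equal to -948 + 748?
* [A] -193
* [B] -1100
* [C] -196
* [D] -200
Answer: D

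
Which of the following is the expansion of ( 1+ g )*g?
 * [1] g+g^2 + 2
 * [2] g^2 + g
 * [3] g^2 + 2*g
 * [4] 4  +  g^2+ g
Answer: 2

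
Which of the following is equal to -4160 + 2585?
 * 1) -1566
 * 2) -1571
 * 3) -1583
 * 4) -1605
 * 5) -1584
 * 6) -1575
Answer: 6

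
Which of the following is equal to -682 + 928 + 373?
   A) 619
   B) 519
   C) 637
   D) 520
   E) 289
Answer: A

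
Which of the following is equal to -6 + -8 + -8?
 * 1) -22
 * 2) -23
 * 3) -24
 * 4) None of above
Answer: 1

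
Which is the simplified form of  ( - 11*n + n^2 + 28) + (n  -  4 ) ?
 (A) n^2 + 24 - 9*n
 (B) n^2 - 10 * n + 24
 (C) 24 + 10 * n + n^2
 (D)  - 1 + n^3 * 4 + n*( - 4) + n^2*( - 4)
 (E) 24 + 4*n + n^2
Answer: B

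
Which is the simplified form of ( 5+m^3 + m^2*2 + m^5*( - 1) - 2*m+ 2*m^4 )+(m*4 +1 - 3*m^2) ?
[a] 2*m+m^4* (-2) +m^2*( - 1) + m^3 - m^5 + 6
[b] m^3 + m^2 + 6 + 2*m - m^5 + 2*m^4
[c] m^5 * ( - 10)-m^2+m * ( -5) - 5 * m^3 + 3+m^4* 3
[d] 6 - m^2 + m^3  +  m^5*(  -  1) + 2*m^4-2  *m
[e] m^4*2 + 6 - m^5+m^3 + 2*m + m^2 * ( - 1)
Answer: e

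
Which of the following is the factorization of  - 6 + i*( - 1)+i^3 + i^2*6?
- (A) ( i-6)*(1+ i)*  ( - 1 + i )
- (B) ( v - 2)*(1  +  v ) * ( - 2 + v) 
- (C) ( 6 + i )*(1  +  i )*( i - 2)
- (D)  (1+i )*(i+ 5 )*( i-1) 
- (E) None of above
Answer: E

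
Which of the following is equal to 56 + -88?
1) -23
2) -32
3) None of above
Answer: 2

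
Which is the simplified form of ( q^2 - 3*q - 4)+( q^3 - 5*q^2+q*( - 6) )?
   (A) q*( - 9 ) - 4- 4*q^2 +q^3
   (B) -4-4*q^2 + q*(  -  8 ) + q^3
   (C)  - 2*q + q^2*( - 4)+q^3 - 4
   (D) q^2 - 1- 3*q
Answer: A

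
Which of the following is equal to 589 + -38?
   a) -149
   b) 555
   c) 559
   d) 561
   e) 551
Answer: e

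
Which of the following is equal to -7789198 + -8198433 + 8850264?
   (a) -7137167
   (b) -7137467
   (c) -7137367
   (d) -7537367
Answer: c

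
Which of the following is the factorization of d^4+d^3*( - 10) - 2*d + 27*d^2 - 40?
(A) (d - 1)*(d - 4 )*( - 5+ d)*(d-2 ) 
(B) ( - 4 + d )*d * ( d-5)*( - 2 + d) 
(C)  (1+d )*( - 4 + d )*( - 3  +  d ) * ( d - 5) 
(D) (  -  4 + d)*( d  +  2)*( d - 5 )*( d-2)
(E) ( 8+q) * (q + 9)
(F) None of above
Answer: F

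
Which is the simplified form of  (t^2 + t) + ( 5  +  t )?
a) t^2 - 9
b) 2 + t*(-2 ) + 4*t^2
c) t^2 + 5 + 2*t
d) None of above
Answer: c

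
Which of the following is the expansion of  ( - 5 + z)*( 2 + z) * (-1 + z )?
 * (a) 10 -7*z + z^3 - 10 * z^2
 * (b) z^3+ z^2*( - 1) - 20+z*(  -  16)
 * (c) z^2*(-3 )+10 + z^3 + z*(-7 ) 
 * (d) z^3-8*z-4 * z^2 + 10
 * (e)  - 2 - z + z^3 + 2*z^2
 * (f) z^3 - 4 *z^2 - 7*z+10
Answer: f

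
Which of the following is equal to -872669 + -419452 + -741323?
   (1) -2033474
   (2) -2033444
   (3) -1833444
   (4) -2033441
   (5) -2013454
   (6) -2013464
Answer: 2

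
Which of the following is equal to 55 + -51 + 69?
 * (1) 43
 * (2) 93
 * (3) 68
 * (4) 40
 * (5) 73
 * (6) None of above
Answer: 5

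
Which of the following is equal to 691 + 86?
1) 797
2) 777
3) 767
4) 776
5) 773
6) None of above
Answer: 2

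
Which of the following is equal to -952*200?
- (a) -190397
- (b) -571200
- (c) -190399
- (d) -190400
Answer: d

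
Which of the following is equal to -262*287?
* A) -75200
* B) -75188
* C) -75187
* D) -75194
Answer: D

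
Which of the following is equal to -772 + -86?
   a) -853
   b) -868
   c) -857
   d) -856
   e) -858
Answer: e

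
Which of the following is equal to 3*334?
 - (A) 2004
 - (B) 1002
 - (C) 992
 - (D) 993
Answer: B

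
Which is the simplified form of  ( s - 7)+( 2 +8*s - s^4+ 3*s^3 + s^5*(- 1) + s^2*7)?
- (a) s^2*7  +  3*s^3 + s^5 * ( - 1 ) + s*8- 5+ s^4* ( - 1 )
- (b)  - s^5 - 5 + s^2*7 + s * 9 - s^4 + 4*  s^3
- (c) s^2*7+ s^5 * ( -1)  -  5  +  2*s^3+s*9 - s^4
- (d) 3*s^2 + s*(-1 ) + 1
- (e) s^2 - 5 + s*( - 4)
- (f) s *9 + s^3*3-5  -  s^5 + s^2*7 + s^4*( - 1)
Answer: f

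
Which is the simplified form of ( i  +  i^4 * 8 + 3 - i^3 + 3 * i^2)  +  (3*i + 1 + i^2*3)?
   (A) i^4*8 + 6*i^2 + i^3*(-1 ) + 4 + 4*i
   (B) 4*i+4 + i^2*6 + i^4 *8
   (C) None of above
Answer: A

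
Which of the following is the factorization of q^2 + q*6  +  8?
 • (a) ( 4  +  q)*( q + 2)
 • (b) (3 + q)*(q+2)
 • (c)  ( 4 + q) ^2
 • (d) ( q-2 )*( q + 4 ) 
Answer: a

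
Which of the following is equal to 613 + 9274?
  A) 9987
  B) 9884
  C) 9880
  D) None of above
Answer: D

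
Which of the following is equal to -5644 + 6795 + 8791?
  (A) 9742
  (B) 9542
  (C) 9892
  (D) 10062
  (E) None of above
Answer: E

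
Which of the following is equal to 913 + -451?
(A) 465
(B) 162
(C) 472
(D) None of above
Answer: D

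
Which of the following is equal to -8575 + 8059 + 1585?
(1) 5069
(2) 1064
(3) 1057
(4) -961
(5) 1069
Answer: 5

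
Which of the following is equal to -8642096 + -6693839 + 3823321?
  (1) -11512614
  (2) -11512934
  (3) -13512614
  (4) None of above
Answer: 1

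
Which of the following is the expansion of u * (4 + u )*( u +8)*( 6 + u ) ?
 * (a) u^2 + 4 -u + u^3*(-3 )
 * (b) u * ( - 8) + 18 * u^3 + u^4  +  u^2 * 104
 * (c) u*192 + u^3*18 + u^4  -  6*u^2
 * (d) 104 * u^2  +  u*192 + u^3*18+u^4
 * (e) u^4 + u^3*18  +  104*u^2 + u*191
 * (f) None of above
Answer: d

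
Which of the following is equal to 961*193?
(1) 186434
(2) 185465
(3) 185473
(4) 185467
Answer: 3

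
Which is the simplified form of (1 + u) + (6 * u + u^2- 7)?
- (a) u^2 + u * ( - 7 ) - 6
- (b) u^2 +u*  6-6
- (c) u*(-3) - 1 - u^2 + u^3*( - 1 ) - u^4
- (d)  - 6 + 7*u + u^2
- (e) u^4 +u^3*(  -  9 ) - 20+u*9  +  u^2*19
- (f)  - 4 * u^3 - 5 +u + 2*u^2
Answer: d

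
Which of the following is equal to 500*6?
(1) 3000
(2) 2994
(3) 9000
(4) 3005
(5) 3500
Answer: 1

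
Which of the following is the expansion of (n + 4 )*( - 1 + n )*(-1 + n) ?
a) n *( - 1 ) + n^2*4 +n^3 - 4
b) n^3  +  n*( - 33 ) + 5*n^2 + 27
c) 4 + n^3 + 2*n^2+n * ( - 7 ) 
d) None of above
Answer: c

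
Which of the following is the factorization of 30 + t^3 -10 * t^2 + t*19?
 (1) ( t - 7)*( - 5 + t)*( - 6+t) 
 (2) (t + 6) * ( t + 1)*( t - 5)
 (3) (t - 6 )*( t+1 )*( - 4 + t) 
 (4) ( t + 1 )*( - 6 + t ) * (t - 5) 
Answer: 4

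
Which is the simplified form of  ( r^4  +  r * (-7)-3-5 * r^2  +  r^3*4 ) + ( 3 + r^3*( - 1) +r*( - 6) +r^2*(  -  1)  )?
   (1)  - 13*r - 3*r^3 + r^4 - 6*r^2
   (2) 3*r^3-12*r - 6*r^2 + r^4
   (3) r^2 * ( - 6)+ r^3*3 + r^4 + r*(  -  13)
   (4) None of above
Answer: 3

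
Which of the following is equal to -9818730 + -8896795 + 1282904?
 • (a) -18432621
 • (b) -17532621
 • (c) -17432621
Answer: c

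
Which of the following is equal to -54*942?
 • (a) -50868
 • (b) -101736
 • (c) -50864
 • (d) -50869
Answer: a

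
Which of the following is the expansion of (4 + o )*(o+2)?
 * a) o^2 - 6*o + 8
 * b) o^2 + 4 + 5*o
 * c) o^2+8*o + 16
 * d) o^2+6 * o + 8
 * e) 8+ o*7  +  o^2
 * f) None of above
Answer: d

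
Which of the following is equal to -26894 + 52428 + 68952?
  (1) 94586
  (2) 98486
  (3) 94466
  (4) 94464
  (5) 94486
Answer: 5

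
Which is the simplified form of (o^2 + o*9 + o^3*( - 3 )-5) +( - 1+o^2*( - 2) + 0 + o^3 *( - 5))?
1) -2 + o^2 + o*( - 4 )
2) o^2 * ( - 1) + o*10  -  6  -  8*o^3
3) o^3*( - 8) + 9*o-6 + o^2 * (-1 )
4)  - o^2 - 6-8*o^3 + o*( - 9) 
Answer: 3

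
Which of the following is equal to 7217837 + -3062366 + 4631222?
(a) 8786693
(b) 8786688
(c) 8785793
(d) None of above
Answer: a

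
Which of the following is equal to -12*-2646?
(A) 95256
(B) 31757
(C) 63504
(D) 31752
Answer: D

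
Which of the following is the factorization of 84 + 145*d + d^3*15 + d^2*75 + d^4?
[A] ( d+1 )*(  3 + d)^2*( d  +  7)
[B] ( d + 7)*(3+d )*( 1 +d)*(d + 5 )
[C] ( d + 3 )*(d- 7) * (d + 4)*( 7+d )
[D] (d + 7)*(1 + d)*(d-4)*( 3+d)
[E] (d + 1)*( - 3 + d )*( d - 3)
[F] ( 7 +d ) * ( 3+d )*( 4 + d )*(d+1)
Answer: F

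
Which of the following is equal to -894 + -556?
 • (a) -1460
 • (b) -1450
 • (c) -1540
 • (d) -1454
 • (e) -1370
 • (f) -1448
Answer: b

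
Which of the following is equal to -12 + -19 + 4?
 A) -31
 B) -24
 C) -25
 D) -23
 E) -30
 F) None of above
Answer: F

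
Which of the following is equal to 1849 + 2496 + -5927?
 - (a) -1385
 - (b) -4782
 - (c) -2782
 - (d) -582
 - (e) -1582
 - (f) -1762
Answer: e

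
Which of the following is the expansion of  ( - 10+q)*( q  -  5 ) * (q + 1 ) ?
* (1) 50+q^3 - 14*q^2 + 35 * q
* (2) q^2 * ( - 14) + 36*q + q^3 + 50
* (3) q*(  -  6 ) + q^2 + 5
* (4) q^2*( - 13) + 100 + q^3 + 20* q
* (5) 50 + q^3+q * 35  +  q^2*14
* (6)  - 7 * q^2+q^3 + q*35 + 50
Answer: 1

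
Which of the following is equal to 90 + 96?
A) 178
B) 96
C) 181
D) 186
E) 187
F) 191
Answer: D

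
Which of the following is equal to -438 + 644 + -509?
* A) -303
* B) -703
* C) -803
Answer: A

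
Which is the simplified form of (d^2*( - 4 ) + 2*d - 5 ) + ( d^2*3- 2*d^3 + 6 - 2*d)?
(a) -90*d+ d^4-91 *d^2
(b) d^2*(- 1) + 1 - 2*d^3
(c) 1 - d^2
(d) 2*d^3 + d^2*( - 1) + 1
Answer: b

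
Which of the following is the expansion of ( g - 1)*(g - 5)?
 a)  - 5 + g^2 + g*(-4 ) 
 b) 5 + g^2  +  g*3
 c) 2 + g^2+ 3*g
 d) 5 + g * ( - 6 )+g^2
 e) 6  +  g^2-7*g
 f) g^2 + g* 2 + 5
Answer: d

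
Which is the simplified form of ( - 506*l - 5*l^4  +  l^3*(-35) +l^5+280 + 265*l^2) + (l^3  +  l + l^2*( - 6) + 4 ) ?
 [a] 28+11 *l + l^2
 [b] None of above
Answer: b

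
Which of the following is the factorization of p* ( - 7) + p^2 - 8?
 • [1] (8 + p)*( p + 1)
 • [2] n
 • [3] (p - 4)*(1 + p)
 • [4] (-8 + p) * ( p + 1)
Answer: 4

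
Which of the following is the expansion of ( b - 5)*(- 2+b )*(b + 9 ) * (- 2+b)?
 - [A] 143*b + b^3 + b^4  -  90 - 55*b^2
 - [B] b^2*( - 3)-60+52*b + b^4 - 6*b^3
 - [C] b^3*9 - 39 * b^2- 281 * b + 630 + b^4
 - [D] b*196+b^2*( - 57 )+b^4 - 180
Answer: D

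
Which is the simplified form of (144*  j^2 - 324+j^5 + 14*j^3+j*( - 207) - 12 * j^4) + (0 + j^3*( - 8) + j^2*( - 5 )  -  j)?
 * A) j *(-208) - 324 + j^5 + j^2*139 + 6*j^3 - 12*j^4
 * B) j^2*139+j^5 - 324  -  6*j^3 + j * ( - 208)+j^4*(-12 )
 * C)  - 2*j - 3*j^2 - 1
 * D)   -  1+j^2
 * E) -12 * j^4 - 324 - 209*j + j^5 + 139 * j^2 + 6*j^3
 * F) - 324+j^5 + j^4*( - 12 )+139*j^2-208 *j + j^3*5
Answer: A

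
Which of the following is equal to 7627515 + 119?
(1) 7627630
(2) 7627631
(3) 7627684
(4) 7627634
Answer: 4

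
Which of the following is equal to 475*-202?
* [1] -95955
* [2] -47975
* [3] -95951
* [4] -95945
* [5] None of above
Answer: 5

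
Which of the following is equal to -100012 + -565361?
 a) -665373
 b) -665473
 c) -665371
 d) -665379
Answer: a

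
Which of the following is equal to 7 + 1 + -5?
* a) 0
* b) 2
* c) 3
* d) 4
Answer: c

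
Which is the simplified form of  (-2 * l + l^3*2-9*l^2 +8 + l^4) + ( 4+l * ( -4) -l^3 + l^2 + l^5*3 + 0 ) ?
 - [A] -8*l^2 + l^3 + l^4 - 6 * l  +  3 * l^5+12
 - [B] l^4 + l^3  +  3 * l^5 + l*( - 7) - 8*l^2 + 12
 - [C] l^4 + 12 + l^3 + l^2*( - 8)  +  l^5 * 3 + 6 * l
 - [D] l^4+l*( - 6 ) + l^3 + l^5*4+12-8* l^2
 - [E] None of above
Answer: A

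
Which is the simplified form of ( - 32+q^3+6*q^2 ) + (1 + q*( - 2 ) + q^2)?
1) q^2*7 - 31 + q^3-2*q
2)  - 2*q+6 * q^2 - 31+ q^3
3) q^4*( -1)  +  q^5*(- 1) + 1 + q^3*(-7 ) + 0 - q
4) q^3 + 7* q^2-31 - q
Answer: 1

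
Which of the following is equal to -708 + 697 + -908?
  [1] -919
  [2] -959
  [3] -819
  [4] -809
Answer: 1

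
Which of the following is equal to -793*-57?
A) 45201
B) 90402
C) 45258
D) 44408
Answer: A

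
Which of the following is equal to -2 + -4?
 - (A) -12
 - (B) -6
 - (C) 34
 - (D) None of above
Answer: B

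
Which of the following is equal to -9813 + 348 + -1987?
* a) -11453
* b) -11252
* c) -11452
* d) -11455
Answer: c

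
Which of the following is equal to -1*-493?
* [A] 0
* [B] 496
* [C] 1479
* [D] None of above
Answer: D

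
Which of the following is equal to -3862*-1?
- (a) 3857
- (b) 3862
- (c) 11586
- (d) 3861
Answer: b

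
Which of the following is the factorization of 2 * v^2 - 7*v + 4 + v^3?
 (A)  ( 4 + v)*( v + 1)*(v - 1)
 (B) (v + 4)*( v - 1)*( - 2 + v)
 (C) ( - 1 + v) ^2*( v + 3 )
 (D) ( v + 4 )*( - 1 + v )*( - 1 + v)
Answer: D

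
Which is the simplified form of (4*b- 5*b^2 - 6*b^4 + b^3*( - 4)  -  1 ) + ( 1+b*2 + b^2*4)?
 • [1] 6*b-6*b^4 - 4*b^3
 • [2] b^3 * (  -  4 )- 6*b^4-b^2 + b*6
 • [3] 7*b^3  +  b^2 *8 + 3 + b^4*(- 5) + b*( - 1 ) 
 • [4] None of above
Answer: 2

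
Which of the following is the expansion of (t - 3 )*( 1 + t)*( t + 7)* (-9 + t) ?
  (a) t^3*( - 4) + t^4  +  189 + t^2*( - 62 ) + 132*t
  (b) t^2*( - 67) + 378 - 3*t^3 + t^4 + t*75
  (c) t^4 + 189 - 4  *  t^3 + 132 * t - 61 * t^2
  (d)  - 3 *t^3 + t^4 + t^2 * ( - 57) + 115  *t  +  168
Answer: a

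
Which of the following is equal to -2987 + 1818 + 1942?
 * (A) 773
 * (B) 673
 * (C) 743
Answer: A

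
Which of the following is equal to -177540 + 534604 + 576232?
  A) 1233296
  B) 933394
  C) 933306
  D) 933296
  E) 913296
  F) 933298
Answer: D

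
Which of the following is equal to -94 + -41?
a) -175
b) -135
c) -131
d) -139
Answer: b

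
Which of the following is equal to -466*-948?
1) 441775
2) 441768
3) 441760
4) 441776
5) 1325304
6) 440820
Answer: 2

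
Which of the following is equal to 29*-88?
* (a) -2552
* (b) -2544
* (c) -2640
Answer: a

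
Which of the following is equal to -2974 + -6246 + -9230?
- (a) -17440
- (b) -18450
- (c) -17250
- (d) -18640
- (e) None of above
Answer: b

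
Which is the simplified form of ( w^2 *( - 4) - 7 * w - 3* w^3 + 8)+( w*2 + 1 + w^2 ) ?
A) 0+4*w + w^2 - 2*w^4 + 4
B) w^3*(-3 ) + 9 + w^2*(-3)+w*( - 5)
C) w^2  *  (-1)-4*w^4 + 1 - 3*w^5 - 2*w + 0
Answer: B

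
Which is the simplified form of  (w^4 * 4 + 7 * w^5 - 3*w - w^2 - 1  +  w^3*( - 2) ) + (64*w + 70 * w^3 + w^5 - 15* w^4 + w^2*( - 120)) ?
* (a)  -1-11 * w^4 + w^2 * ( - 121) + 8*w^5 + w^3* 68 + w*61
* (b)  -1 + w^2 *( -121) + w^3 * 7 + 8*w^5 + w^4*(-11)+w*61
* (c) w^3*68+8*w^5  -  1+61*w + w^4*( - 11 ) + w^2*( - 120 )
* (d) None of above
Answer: a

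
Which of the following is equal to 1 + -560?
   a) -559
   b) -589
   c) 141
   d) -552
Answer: a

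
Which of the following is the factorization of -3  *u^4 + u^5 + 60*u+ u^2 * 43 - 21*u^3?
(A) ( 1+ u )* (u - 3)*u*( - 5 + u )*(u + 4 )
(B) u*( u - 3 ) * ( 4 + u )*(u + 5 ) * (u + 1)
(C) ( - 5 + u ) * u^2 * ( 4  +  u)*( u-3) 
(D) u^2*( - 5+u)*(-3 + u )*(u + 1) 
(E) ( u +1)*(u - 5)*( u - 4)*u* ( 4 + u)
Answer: A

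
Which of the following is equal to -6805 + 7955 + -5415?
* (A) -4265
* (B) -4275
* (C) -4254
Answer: A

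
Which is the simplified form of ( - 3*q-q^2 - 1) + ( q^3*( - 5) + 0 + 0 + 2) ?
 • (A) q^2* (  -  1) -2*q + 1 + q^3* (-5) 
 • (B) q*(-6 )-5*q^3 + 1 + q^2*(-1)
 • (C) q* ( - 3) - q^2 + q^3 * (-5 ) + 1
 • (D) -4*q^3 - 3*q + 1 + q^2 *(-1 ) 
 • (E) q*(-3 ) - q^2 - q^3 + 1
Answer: C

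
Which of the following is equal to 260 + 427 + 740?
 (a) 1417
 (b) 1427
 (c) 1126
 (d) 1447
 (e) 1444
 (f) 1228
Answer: b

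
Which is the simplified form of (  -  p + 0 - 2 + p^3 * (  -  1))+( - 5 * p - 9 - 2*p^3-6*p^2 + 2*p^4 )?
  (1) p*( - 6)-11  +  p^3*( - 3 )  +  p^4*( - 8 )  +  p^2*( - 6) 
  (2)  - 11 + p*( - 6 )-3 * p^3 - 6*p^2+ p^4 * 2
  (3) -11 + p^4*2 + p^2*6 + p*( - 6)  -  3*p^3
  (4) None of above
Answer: 2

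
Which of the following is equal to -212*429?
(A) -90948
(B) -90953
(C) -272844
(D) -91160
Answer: A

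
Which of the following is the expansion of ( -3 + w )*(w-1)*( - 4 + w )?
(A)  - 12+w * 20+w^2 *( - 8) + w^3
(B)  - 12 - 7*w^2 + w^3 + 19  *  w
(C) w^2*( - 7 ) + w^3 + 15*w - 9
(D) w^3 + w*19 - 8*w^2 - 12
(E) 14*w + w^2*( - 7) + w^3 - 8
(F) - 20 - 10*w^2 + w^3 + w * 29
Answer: D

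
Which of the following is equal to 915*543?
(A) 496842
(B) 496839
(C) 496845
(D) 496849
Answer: C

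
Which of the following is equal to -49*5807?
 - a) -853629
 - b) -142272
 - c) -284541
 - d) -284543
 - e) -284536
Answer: d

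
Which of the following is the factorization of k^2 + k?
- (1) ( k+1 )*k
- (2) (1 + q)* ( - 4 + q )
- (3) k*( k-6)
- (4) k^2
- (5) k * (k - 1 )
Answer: 1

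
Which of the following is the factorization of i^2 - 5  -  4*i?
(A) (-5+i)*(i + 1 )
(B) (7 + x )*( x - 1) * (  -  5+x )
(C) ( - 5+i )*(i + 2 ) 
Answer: A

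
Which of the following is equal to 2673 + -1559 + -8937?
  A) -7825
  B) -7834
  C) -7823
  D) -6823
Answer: C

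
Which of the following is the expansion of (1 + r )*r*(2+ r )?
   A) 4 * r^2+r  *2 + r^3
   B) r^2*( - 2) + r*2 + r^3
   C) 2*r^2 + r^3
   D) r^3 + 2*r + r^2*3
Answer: D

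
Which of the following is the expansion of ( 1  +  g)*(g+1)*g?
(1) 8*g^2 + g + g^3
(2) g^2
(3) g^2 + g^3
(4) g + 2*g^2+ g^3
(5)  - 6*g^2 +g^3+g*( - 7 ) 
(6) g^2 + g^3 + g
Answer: 4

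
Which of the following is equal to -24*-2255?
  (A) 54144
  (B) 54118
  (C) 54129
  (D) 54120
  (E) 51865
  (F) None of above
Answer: D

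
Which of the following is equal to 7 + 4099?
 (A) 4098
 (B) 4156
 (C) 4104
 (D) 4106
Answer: D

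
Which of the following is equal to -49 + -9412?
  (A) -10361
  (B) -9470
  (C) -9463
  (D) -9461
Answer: D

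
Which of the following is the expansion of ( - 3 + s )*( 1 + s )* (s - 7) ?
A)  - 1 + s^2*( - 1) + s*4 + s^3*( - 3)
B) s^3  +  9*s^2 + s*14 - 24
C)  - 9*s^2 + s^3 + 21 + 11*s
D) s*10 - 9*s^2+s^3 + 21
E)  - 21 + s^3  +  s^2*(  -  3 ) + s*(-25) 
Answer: C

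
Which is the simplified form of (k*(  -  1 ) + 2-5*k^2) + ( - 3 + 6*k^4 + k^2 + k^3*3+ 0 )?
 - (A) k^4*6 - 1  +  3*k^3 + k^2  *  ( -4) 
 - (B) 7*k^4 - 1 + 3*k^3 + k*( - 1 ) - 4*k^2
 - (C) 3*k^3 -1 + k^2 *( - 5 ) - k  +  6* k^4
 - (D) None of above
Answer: D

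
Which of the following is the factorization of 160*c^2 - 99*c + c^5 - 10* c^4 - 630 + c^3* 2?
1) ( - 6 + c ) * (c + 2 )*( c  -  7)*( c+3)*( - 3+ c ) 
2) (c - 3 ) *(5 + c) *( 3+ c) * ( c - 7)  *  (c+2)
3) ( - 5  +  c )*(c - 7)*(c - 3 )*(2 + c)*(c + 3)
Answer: 3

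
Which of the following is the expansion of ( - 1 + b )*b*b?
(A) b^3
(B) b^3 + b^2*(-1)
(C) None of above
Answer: B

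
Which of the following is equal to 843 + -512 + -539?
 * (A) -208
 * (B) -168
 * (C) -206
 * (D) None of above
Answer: A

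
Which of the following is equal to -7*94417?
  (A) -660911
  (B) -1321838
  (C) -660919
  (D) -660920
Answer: C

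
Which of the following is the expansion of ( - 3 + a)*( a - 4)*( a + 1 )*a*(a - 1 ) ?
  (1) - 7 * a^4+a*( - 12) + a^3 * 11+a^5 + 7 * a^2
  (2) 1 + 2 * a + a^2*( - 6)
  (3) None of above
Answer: 1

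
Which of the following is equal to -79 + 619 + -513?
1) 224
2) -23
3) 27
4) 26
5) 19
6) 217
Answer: 3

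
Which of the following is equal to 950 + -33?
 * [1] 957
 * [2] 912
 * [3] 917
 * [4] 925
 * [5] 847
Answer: 3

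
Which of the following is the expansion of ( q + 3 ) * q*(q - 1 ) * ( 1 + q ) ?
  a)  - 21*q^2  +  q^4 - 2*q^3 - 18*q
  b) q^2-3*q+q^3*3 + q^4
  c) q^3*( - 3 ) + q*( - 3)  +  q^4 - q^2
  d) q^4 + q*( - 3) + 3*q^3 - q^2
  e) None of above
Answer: d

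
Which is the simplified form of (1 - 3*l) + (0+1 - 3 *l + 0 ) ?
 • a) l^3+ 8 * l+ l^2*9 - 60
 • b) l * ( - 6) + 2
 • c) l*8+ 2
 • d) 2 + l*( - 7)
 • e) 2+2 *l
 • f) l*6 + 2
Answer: b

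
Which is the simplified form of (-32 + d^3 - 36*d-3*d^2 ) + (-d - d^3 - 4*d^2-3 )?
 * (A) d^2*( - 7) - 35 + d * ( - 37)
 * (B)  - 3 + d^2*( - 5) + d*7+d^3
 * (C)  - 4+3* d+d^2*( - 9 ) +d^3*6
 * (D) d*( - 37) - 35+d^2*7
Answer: A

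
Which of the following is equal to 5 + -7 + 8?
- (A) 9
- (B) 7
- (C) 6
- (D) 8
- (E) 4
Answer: C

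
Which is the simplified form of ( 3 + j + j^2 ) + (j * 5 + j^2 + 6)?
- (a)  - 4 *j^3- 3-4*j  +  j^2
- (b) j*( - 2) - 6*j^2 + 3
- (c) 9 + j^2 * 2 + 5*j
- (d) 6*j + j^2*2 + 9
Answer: d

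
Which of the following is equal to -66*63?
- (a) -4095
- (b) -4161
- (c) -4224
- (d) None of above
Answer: d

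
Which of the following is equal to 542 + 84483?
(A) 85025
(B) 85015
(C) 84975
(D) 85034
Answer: A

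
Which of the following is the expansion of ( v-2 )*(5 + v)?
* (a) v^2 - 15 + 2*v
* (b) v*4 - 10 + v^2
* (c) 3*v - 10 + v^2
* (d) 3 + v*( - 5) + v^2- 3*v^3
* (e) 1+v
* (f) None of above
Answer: c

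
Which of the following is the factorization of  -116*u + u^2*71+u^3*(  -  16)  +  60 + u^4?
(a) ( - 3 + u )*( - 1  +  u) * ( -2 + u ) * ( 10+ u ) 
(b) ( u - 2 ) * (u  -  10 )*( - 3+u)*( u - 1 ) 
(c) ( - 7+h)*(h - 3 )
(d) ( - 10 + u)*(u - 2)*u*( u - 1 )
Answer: b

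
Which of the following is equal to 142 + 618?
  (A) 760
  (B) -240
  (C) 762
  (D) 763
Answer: A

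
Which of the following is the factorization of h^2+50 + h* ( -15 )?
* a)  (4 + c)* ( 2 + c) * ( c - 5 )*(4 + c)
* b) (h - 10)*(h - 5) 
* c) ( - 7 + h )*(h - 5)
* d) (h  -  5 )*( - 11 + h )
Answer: b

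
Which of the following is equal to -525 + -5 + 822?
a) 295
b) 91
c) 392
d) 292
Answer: d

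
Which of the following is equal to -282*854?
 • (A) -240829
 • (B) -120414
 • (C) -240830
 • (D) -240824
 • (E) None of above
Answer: E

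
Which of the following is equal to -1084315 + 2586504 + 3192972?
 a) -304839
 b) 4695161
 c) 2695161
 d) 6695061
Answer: b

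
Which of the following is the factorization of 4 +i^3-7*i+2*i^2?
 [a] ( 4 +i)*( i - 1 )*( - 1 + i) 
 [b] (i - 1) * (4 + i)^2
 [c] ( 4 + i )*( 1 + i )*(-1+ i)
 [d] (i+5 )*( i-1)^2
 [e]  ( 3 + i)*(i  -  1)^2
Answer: a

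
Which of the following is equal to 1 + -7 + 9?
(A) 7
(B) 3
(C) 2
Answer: B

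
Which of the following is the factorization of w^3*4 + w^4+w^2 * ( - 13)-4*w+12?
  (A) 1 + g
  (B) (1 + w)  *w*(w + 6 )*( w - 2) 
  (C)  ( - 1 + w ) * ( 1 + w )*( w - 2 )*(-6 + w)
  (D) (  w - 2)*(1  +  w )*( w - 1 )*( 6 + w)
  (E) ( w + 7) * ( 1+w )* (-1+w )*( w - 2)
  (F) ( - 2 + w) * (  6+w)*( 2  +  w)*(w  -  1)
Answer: D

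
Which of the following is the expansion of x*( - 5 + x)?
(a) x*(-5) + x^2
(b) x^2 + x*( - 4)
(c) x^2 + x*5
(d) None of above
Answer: a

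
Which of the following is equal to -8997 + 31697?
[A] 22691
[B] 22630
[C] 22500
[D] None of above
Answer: D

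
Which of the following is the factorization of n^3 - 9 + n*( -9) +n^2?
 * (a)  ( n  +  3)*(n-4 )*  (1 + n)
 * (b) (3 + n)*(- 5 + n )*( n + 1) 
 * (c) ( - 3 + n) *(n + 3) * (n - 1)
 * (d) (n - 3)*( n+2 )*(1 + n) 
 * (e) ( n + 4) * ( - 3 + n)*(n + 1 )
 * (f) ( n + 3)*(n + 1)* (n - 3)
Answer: f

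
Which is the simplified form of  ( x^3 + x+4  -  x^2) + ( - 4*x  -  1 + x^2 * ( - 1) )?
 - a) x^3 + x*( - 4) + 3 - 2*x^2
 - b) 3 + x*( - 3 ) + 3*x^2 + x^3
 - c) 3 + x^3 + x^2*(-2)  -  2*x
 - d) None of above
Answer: d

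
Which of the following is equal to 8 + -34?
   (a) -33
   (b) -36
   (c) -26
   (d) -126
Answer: c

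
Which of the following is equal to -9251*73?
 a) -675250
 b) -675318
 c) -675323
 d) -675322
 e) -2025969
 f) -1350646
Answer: c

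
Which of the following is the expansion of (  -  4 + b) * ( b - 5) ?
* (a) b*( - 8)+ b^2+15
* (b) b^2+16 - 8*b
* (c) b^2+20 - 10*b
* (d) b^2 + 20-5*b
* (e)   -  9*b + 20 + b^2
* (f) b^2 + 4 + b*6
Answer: e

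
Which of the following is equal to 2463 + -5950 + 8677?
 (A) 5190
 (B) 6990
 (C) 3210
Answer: A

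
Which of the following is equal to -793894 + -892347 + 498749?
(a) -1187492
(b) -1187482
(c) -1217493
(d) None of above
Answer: a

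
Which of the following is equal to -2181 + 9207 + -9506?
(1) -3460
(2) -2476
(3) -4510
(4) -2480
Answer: 4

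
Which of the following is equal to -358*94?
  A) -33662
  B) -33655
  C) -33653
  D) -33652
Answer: D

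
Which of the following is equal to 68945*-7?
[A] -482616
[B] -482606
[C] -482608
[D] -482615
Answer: D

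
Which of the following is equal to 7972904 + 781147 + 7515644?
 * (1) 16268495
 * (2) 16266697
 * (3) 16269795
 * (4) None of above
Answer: 4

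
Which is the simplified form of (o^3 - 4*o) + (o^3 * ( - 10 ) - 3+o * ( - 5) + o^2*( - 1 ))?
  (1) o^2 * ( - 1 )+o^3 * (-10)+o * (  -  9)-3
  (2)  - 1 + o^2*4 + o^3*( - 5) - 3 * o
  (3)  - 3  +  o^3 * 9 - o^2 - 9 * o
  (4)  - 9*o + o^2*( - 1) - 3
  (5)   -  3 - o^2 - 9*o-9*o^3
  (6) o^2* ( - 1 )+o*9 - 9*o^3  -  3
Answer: 5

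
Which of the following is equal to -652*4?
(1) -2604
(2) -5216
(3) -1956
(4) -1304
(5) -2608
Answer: 5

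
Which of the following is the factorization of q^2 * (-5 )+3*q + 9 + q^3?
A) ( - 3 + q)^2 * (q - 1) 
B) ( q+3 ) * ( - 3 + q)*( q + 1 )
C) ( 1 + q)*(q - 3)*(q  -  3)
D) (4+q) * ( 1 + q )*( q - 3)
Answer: C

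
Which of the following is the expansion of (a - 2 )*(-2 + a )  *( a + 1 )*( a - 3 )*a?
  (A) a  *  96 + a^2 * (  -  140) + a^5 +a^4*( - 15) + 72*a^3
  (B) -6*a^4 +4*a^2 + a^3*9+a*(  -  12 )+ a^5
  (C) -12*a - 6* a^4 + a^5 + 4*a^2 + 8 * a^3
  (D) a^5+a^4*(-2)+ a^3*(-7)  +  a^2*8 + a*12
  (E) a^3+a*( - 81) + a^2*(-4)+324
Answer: B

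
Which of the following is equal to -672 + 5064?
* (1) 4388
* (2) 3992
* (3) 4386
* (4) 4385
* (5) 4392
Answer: 5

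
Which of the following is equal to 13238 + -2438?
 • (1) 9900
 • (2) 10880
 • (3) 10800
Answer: 3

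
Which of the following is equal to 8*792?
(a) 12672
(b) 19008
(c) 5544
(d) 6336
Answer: d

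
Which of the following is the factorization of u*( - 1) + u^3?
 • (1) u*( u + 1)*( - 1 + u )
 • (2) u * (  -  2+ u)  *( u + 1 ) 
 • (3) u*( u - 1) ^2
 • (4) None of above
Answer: 1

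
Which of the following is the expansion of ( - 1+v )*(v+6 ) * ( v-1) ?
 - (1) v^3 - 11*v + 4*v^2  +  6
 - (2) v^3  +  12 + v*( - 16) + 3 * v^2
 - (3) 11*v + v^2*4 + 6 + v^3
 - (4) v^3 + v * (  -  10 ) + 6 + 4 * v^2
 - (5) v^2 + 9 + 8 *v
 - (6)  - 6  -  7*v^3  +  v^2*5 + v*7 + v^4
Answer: 1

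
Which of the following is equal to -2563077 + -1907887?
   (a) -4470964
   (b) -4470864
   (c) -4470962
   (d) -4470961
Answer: a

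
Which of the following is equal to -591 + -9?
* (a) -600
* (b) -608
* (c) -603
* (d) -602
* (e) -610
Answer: a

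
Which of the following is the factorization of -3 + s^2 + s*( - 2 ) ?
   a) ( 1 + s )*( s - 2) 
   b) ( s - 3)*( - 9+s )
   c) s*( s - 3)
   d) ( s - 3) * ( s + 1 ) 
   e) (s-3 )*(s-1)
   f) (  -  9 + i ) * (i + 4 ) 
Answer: d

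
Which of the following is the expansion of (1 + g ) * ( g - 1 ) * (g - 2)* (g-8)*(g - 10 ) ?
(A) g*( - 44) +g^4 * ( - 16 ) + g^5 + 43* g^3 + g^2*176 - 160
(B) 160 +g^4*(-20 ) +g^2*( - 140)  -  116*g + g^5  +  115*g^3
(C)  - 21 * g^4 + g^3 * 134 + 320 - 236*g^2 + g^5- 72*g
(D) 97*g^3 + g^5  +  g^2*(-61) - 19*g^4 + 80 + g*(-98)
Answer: B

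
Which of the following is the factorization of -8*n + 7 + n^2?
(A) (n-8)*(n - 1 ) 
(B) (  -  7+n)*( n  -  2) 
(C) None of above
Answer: C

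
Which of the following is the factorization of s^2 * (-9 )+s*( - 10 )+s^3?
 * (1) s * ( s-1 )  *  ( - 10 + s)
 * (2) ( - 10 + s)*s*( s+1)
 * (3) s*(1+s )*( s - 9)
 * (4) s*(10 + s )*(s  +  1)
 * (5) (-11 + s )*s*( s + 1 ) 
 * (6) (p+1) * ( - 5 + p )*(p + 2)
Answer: 2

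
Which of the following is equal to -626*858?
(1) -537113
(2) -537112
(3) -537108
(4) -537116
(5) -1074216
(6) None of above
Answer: 3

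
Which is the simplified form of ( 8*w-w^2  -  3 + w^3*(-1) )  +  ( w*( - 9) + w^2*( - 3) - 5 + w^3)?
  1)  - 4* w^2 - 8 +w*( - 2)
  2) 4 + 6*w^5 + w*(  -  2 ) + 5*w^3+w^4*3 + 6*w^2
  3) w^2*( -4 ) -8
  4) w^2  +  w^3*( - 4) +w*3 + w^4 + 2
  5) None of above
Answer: 5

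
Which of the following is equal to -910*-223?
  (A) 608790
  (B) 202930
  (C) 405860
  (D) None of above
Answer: B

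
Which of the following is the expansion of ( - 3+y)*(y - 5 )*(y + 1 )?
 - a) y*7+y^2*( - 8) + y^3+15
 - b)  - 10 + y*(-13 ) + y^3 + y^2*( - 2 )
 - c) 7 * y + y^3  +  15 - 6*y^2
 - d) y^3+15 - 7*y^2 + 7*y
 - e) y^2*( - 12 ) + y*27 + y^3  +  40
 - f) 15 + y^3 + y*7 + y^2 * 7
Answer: d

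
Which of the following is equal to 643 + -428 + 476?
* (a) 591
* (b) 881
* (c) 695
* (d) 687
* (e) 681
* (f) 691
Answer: f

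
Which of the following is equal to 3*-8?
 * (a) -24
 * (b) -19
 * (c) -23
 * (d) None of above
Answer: a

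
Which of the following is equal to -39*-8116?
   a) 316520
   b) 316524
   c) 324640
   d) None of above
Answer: b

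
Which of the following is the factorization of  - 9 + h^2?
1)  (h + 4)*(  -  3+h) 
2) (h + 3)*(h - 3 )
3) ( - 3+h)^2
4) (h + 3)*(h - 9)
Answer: 2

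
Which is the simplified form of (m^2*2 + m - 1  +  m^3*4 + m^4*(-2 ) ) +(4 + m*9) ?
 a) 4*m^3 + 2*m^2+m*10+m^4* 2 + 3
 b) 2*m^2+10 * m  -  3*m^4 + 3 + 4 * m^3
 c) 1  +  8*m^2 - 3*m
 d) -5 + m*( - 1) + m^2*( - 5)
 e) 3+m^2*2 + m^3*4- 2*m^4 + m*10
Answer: e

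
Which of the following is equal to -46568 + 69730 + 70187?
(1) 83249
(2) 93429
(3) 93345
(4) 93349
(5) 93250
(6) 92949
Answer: 4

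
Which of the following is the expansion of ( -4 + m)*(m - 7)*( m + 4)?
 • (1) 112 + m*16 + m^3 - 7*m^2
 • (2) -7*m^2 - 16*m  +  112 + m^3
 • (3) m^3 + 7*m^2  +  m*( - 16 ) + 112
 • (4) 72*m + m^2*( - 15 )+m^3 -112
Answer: 2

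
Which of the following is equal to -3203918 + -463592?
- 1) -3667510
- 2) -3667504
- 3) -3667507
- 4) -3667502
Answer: 1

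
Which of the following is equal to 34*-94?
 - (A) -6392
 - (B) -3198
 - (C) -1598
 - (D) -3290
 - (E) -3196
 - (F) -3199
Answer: E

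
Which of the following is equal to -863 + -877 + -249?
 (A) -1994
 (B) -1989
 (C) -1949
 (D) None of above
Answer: B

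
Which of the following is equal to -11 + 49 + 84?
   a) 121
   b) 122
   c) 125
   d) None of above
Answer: b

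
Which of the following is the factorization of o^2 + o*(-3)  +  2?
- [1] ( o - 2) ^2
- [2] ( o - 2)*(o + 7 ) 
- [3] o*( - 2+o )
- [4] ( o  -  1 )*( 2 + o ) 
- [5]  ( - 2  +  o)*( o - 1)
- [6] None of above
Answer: 5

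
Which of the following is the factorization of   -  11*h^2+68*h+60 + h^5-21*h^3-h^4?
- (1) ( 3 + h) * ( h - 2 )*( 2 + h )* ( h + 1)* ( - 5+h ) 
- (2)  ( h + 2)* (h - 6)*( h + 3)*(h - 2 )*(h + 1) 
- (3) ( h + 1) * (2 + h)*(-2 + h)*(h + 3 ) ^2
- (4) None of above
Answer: 1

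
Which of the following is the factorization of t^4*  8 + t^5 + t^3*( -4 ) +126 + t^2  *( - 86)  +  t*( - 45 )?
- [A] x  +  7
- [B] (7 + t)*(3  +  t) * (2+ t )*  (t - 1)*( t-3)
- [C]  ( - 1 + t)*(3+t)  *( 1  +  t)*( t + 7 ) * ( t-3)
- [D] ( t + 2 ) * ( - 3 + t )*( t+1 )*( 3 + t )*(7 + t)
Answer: B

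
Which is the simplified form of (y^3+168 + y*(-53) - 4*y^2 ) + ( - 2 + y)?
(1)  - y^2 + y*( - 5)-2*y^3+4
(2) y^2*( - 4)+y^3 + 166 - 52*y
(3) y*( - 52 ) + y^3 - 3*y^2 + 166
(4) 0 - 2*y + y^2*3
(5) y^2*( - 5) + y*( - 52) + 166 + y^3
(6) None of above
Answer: 2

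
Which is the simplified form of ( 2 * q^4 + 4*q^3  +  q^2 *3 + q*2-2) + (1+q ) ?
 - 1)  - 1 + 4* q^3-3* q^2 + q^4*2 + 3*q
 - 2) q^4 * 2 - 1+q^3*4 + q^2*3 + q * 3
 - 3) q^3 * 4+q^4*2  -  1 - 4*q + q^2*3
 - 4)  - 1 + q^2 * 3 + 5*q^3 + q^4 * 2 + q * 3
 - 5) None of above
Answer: 2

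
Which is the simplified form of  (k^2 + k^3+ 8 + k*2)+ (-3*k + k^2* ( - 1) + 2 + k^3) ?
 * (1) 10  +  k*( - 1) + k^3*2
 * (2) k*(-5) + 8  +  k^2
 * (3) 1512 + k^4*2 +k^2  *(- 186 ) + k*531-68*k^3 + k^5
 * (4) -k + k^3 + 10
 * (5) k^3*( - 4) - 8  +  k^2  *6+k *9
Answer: 1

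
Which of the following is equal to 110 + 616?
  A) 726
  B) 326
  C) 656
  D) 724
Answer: A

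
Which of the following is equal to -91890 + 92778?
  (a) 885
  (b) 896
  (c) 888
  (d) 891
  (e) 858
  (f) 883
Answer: c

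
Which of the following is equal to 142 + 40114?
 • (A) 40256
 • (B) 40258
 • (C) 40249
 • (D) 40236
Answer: A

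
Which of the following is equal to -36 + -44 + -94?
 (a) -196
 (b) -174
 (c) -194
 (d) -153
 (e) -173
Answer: b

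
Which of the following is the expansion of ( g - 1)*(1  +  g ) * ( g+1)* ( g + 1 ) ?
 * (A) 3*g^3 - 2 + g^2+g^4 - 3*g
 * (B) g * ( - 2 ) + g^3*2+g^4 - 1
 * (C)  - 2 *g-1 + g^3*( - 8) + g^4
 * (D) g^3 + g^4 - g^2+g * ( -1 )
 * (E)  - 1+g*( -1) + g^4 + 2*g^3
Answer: B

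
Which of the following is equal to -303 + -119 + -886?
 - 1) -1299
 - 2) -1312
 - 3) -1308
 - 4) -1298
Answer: 3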